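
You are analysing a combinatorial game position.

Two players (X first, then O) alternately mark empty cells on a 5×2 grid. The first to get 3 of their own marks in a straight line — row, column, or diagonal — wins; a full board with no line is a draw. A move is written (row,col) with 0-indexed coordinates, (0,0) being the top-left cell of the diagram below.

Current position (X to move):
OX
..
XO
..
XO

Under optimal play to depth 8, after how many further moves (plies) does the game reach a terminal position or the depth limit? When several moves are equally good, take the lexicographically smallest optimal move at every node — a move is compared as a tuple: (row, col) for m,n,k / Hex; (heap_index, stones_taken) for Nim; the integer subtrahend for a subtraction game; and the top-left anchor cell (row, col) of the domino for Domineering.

ply 1, X at OX/../XO/../XO | (1,0)=-1→OX/X./XO/../XO; (1,1)=-1→OX/.X/XO/../XO; (3,0)=+1→OX/../XO/X./XO*; (3,1)=+0→OX/../XO/.X/XO
ply 2: OX/../XO/X./XO is terminal -1 (O); from OX/../XO/../XO depth 8

PV length from [OX/../XO/../XO]: 1 ply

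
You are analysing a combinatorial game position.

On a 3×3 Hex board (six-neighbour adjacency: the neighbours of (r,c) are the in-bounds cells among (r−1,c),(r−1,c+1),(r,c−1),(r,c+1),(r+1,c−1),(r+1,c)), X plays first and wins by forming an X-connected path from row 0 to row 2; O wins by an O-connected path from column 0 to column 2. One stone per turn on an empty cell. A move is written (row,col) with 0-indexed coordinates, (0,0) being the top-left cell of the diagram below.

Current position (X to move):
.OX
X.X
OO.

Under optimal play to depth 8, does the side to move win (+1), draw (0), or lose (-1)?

ply 1, X at .OX/X.X/OO. | (0,0)=-1→XOX/X.X/OO.; (1,1)=-1→.OX/XXX/OO.; (2,2)=+1→.OX/X.X/OOX*
ply 2: .OX/X.X/OOX is terminal -1 (O); from .OX/X.X/OO. depth 8

value(.OX/X.X/OO., X) = +1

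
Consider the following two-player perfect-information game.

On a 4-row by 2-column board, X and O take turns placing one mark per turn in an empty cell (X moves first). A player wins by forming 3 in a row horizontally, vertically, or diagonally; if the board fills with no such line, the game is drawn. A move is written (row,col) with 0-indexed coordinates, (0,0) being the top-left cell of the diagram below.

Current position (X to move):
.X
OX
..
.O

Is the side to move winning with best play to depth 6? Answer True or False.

p1 X@[.X/OX/../.O]: (0,0)[XX/OX/../.O]+0 (2,0)[.X/OX/X./.O]+0 (2,1)[.X/OX/.X/.O]+1* (3,0)[.X/OX/../XO]+0
p2 O@[.X/OX/.X/.O] terminal -1; root [.X/OX/../.O] d6

X winning at [.X/OX/../.O]: True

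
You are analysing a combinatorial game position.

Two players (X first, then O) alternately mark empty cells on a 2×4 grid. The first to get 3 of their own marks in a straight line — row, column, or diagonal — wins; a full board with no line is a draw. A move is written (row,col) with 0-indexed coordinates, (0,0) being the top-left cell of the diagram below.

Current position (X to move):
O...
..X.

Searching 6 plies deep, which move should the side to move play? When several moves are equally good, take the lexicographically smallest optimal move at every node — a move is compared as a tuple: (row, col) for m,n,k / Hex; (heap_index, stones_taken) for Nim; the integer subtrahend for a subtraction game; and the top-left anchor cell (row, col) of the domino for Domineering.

ply 1, X at O.../..X. | (0,1)=+0→OX../..X.; (0,2)=+0→O.X./..X.; (0,3)=+0→O..X/..X.; (1,0)=+0→O.../X.X.; (1,1)=+1→O.../.XX.*; (1,3)=+0→O.../..XX
ply 2, O at O.../.XX. | (0,1)=-1→OO../.XX.*; (0,2)=-1→O.O./.XX.; (0,3)=-1→O..O/.XX.; (1,0)=-1→O.../OXX.; (1,3)=-1→O.../.XXO
ply 3, X at OO../.XX. | (0,2)=+1→OOX./.XX.*; (0,3)=-1→OO.X/.XX.; (1,0)=+1→OO../XXX.; (1,3)=+1→OO../.XXX
ply 4, O at OOX./.XX. | (0,3)=-1→OOXO/.XX.*; (1,0)=-1→OOX./OXX.; (1,3)=-1→OOX./.XXO
ply 5, X at OOXO/.XX. | (1,0)=+1→OOXO/XXX.*; (1,3)=+1→OOXO/.XXX
ply 6: OOXO/XXX. is terminal -1 (O); from O.../..X. depth 6

X's best at [O.../..X.]: (1,1)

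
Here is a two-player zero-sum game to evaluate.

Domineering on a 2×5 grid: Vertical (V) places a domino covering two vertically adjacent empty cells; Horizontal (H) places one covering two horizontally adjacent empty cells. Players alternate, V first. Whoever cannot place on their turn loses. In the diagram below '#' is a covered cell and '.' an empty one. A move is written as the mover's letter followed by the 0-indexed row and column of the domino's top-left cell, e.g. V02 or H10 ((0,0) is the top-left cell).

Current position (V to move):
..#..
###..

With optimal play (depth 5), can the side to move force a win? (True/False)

V winning at [..#../###..]: True

[..#../###..] V move#1: V03:+1/..##./####.*, V04:+1/..#.#/###.#
[..##./####.] H move#2: H00:-1/####./####.*
[####./####.] V move#3: V04:+1/#####/#####*
[#####/#####] end (terminal -1, H#4); searched ..#../###.. to 5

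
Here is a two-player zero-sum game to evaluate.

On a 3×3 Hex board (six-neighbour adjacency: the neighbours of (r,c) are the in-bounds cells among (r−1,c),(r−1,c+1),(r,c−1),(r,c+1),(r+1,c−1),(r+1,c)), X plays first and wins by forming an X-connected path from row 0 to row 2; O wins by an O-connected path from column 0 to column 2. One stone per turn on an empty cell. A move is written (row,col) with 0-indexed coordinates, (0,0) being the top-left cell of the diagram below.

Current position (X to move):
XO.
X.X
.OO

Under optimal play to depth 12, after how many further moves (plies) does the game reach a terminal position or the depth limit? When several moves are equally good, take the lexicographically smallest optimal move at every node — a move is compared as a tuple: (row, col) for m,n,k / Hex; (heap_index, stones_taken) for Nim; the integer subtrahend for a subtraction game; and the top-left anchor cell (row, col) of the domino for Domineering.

PV length from [XO./X.X/.OO]: 1 ply

p1 X@[XO./X.X/.OO]: (0,2)[XOX/X.X/.OO]-1 (1,1)[XO./XXX/.OO]-1 (2,0)[XO./X.X/XOO]+1*
p2 O@[XO./X.X/XOO] terminal -1; root [XO./X.X/.OO] d12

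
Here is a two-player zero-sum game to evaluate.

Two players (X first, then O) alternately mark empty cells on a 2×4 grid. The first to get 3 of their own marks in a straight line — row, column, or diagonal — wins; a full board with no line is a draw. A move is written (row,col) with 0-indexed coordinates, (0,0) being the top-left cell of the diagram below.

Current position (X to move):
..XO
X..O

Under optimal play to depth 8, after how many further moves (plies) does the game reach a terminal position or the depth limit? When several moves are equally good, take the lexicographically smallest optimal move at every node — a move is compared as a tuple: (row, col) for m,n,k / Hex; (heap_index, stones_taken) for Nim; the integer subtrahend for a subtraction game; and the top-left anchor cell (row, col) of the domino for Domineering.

ply 1, X at ..XO/X..O | (0,0)=+0→X.XO/X..O*; (0,1)=+0→.XXO/X..O; (1,1)=+0→..XO/XX.O; (1,2)=+0→..XO/X.XO
ply 2, O at X.XO/X..O | (0,1)=+0→XOXO/X..O*; (1,1)=-1→X.XO/XO.O; (1,2)=-1→X.XO/X.OO
ply 3, X at XOXO/X..O | (1,1)=+0→XOXO/XX.O*; (1,2)=+0→XOXO/X.XO
ply 4, O at XOXO/XX.O | (1,2)=+0→XOXO/XXOO*
ply 5: XOXO/XXOO is terminal +0 (X); from ..XO/X..O depth 8

PV length from [..XO/X..O]: 4 plies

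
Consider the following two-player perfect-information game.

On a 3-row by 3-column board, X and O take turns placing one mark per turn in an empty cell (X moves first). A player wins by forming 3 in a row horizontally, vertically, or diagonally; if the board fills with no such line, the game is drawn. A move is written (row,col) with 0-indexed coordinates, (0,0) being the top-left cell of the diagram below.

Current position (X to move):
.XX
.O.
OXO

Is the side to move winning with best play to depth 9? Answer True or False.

p1 X@[.XX/.O./OXO]: (0,0)[XXX/.O./OXO]+1* (1,0)[.XX/XO./OXO]-1 (1,2)[.XX/.OX/OXO]-1
p2 O@[XXX/.O./OXO] terminal -1; root [.XX/.O./OXO] d9

X winning at [.XX/.O./OXO]: True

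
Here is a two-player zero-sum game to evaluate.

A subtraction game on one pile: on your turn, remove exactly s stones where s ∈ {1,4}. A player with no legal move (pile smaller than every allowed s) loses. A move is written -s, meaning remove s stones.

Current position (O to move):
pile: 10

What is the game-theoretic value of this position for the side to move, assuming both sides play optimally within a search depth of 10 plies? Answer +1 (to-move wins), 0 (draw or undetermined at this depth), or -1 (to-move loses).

value(10, O) = -1

ply 1, O at 10 | -1=-1→9*; -4=-1→6
ply 2, X at 9 | -1=-1→8; -4=+1→5*
ply 3, O at 5 | -1=-1→4*; -4=-1→1
ply 4, X at 4 | -1=-1→3; -4=+1→0*
ply 5: 0 is terminal -1 (O); from 10 depth 10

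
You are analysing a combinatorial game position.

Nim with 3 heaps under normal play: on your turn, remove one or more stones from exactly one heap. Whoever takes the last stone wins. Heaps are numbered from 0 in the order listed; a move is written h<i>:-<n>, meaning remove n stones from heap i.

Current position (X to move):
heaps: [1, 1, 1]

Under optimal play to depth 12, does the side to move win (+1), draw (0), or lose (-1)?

[(1,1,1)] X move#1: h0:-1:+1/(0,1,1)*, h1:-1:+1/(1,0,1), h2:-1:+1/(1,1,0)
[(0,1,1)] O move#2: h1:-1:-1/(0,0,1)*, h2:-1:-1/(0,1,0)
[(0,0,1)] X move#3: h2:-1:+1/(0,0,0)*
[(0,0,0)] end (terminal -1, O#4); searched (1,1,1) to 12

value((1,1,1), X) = +1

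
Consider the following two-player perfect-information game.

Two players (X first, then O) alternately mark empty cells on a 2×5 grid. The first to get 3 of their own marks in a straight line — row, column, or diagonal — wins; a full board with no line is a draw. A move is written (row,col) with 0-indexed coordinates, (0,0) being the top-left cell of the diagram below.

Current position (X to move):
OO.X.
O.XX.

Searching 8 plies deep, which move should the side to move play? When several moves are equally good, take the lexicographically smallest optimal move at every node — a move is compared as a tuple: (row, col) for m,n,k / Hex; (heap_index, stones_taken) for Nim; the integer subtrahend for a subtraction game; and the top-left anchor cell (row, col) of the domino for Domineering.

X's best at [OO.X./O.XX.]: (0,2)

ply 1, X at OO.X./O.XX. | (0,2)=+1→OOXX./O.XX.*; (0,4)=-1→OO.XX/O.XX.; (1,1)=+1→OO.X./OXXX.; (1,4)=+1→OO.X./O.XXX
ply 2, O at OOXX./O.XX. | (0,4)=-1→OOXXO/O.XX.*; (1,1)=-1→OOXX./OOXX.; (1,4)=-1→OOXX./O.XXO
ply 3, X at OOXXO/O.XX. | (1,1)=+1→OOXXO/OXXX.*; (1,4)=+1→OOXXO/O.XXX
ply 4: OOXXO/OXXX. is terminal -1 (O); from OO.X./O.XX. depth 8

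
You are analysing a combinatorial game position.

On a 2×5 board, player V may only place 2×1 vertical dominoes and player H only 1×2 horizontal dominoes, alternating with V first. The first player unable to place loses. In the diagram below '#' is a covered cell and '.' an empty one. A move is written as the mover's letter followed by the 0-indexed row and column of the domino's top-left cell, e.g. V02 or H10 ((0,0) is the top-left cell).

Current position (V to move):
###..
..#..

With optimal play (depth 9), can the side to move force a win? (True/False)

V winning at [###../..#..]: True

p1 V@[###../..#..]: V03[####./..##.]+1* V04[###.#/..#.#]+1
p2 H@[####./..##.]: H10[####./####.]-1*
p3 V@[####./####.]: V04[#####/#####]+1*
p4 H@[#####/#####] terminal -1; root [###../..#..] d9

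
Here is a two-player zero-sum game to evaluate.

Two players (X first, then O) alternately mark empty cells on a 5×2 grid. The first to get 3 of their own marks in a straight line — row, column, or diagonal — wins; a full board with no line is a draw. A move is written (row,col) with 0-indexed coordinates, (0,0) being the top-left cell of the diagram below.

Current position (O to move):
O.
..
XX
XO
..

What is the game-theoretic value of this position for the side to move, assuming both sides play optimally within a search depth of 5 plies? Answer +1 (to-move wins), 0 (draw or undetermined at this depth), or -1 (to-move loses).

[O./../XX/XO/..] O move#1: (0,1):-1/OO/../XX/XO/..*, (1,0):-1/O./O./XX/XO/.., (1,1):-1/O./.O/XX/XO/.., (4,0):-1/O./../XX/XO/O., (4,1):-1/O./../XX/XO/.O
[OO/../XX/XO/..] X move#2: (1,0):+1/OO/X./XX/XO/..*, (1,1):+1/OO/.X/XX/XO/.., (4,0):+1/OO/../XX/XO/X., (4,1):+1/OO/../XX/XO/.X
[OO/X./XX/XO/..] end (terminal -1, O#3); searched O./../XX/XO/.. to 5

value(O./../XX/XO/.., O) = -1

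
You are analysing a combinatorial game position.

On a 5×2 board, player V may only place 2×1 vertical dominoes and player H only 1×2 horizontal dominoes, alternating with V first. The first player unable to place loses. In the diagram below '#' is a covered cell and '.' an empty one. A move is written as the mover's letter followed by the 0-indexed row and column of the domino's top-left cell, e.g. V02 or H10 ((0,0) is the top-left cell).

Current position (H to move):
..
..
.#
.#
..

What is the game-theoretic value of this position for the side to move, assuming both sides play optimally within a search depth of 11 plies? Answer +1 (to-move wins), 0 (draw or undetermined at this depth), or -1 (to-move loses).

value(../../.#/.#/.., H) = +1

[../../.#/.#/..] H move#1: H00:+1/##/../.#/.#/..*, H10:+1/../##/.#/.#/.., H40:-1/../../.#/.#/##
[##/../.#/.#/..] V move#2: V10:-1/##/#./##/.#/..*, V20:-1/##/../##/##/.., V30:-1/##/../.#/##/#.
[##/#./##/.#/..] H move#3: H40:+1/##/#./##/.#/##*
[##/#./##/.#/##] end (terminal -1, V#4); searched ../../.#/.#/.. to 11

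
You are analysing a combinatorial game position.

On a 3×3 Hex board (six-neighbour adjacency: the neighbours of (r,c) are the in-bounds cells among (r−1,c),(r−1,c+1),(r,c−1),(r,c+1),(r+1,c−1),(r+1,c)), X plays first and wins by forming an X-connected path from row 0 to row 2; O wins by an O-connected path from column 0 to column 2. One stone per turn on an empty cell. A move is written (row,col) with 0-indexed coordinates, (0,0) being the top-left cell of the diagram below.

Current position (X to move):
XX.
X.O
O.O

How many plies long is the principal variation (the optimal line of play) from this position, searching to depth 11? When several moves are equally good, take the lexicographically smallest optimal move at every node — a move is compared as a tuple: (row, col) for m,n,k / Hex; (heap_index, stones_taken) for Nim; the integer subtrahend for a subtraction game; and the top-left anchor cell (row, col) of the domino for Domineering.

p1 X@[XX./X.O/O.O]: (0,2)[XXX/X.O/O.O]-1* (1,1)[XX./XXO/O.O]-1 (2,1)[XX./X.O/OXO]-1
p2 O@[XXX/X.O/O.O]: (1,1)[XXX/XOO/O.O]+1* (2,1)[XXX/X.O/OOO]+1
p3 X@[XXX/XOO/O.O] terminal -1; root [XX./X.O/O.O] d11

PV length from [XX./X.O/O.O]: 2 plies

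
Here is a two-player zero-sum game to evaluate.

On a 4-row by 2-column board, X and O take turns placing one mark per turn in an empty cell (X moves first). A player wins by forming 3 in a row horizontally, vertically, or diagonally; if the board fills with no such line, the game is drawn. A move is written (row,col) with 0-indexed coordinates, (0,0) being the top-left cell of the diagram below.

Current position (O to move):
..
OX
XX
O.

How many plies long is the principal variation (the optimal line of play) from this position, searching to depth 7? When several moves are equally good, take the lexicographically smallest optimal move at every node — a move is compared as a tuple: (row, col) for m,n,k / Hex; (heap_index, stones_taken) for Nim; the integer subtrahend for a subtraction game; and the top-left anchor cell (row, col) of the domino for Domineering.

ply 1, O at ../OX/XX/O. | (0,0)=-1→O./OX/XX/O.*; (0,1)=-1→.O/OX/XX/O.; (3,1)=-1→../OX/XX/OO
ply 2, X at O./OX/XX/O. | (0,1)=+1→OX/OX/XX/O.*; (3,1)=+1→O./OX/XX/OX
ply 3: OX/OX/XX/O. is terminal -1 (O); from ../OX/XX/O. depth 7

PV length from [../OX/XX/O.]: 2 plies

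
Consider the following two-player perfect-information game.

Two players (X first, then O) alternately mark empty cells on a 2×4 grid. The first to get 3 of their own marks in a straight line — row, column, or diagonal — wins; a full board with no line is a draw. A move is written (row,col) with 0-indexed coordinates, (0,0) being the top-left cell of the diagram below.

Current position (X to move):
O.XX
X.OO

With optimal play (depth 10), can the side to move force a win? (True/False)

X winning at [O.XX/X.OO]: True

p1 X@[O.XX/X.OO]: (0,1)[OXXX/X.OO]+1* (1,1)[O.XX/XXOO]+0
p2 O@[OXXX/X.OO] terminal -1; root [O.XX/X.OO] d10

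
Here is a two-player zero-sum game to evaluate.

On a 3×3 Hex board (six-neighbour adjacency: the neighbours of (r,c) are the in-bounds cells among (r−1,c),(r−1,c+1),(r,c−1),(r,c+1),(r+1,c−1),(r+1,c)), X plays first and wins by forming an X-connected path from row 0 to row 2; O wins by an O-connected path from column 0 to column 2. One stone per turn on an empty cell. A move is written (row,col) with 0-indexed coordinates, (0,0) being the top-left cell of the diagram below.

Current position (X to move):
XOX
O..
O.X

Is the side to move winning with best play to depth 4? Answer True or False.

[XOX/O../O.X] X move#1: (1,1):+1/XOX/OX./O.X*, (1,2):+1/XOX/O.X/O.X, (2,1):+1/XOX/O../OXX
[XOX/OX./O.X] O move#2: (1,2):-1/XOX/OXO/O.X*, (2,1):-1/XOX/OX./OOX
[XOX/OXO/O.X] X move#3: (2,1):+1/XOX/OXO/OXX*
[XOX/OXO/OXX] end (terminal -1, O#4); searched XOX/O../O.X to 4

X winning at [XOX/O../O.X]: True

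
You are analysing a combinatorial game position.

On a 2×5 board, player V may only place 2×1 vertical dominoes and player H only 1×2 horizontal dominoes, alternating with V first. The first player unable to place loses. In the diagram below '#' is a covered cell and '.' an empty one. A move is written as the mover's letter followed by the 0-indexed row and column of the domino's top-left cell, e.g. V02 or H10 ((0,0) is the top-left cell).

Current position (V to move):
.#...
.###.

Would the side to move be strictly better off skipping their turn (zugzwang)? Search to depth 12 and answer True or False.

[.#.../.###.] V move#1: V00:-1/##.../####., V04:+1/.#..#/.####*
[.#..#/.####] H move#2: H02:-1/.####/.####*
[.####/.####] V move#3: V00:+1/#####/#####*
[#####/#####] end (terminal -1, H#4); searched .#.../.###. to 12
if V skipped the turn, H would face:
~ [.#.../.###.] H move#1: H02:-1/.###./.###.*, H03:-1/.#.##/.###.
~ [.###./.###.] V move#2: V00:+1/####./####.*, V04:+1/.####/.####
~ [####./####.] end (terminal -1, H#3); searched .#.../.###. to 12
compare (V): move=+1 vs pass=+1

zugzwang(.#.../.###., V) = False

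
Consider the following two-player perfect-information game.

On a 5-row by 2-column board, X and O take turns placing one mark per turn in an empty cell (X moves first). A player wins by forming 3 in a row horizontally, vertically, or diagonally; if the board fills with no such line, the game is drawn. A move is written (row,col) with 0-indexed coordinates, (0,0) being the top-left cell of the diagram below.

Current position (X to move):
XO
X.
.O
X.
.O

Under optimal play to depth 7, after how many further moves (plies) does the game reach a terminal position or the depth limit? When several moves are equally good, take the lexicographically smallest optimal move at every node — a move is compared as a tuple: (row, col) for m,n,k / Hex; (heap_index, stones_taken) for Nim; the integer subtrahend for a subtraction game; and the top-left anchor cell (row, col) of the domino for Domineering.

PV length from [XO/X./.O/X./.O]: 1 ply

ply 1, X at XO/X./.O/X./.O | (1,1)=-1→XO/XX/.O/X./.O; (2,0)=+1→XO/X./XO/X./.O*; (3,1)=-1→XO/X./.O/XX/.O; (4,0)=-1→XO/X./.O/X./XO
ply 2: XO/X./XO/X./.O is terminal -1 (O); from XO/X./.O/X./.O depth 7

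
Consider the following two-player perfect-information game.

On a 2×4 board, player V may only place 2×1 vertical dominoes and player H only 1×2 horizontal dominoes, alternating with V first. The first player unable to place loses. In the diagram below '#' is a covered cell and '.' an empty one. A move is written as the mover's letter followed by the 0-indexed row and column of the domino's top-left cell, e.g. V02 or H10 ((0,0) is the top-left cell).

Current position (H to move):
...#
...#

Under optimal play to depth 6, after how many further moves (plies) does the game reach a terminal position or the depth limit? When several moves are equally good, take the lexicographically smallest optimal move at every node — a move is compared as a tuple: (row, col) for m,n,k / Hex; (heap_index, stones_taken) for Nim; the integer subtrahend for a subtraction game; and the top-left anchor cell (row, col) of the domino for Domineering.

PV length from [...#/...#]: 3 plies

ply 1, H at ...#/...# | H00=+1→##.#/...#*; H01=+1→.###/...#; H10=+1→...#/##.#; H11=+1→...#/.###
ply 2, V at ##.#/...# | V02=-1→####/..##*
ply 3, H at ####/..## | H10=+1→####/####*
ply 4: ####/#### is terminal -1 (V); from ...#/...# depth 6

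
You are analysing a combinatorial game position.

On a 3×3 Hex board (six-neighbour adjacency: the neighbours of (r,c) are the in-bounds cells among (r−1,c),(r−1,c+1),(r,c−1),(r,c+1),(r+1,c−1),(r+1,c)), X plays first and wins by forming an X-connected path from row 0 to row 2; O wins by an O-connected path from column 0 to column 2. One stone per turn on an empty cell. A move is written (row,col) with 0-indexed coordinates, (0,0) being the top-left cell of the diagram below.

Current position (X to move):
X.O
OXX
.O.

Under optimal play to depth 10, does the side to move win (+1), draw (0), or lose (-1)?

value(X.O/OXX/.O., X) = +1

p1 X@[X.O/OXX/.O.]: (0,1)[XXO/OXX/.O.]+1* (2,0)[X.O/OXX/XO.]-1 (2,2)[X.O/OXX/.OX]-1
p2 O@[XXO/OXX/.O.]: (2,0)[XXO/OXX/OO.]-1* (2,2)[XXO/OXX/.OO]-1
p3 X@[XXO/OXX/OO.]: (2,2)[XXO/OXX/OOX]+1*
p4 O@[XXO/OXX/OOX] terminal -1; root [X.O/OXX/.O.] d10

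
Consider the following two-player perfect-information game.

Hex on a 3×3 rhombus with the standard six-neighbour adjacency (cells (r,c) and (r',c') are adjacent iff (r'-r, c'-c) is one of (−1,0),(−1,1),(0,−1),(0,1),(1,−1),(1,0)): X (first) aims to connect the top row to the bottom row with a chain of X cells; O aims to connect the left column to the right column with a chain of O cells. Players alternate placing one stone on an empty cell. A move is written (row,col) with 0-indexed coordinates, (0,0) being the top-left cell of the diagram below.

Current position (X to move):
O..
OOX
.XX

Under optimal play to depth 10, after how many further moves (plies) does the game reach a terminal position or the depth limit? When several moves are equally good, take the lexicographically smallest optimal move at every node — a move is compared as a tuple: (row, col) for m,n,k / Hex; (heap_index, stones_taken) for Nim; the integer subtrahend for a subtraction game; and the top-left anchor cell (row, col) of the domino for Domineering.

PV length from [O../OOX/.XX]: 1 ply

[O../OOX/.XX] X move#1: (0,1):-1/OX./OOX/.XX, (0,2):+1/O.X/OOX/.XX*, (2,0):-1/O../OOX/XXX
[O.X/OOX/.XX] end (terminal -1, O#2); searched O../OOX/.XX to 10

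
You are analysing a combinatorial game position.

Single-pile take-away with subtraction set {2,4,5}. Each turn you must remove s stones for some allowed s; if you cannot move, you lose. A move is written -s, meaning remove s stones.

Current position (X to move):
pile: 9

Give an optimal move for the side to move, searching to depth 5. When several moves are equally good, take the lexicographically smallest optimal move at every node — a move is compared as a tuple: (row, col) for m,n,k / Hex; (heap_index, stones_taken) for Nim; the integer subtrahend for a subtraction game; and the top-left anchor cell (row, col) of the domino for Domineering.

X's best at [9]: -2

[9] X move#1: -2:+1/7*, -4:-1/5, -5:-1/4
[7] O move#2: -2:-1/5*, -4:-1/3, -5:-1/2
[5] X move#3: -2:-1/3, -4:+1/1*, -5:+1/0
[1] end (terminal -1, O#4); searched 9 to 5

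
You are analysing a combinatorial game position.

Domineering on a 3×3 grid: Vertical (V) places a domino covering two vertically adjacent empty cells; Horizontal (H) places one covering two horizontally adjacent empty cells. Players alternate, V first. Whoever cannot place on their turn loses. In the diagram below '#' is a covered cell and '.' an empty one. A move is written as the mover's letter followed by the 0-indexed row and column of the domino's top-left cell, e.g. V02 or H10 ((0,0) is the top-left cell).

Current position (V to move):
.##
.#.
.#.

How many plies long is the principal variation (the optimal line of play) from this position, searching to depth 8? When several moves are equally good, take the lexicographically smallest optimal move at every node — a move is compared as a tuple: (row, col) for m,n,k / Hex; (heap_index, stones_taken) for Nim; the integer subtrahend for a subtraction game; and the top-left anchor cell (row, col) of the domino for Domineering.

PV length from [.##/.#./.#.]: 1 ply

ply 1, V at .##/.#./.#. | V00=+1→###/##./.#.*; V10=+1→.##/##./##.; V12=+1→.##/.##/.##
ply 2: ###/##./.#. is terminal -1 (H); from .##/.#./.#. depth 8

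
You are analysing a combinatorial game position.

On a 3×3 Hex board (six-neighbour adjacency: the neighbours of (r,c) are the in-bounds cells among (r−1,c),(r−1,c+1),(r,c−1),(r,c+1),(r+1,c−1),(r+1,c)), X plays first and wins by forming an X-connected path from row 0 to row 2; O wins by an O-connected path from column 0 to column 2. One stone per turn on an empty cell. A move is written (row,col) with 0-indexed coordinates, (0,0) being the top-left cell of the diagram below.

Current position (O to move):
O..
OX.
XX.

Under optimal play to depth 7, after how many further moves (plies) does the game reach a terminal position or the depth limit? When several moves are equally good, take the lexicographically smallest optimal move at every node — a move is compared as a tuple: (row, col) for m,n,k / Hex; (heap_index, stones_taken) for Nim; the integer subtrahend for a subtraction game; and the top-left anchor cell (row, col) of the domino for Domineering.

[O../OX./XX.] O move#1: (0,1):-1/OO./OX./XX.*, (0,2):-1/O.O/OX./XX., (1,2):-1/O../OXO/XX., (2,2):-1/O../OX./XXO
[OO./OX./XX.] X move#2: (0,2):+1/OOX/OX./XX.*, (1,2):-1/OO./OXX/XX., (2,2):-1/OO./OX./XXX
[OOX/OX./XX.] end (terminal -1, O#3); searched O../OX./XX. to 7

PV length from [O../OX./XX.]: 2 plies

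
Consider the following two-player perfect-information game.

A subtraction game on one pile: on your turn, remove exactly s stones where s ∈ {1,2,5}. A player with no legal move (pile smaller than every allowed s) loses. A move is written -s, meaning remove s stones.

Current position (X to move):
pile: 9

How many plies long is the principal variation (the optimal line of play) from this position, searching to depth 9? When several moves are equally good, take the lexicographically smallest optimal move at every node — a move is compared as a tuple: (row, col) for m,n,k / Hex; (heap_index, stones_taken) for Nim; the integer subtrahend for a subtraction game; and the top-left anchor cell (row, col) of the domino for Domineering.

PV length from [9]: 6 plies

p1 X@[9]: -1[8]-1* -2[7]-1 -5[4]-1
p2 O@[8]: -1[7]-1 -2[6]+1* -5[3]+1
p3 X@[6]: -1[5]-1* -2[4]-1 -5[1]-1
p4 O@[5]: -1[4]-1 -2[3]+1* -5[0]+1
p5 X@[3]: -1[2]-1* -2[1]-1
p6 O@[2]: -1[1]-1 -2[0]+1*
p7 X@[0] terminal -1; root [9] d9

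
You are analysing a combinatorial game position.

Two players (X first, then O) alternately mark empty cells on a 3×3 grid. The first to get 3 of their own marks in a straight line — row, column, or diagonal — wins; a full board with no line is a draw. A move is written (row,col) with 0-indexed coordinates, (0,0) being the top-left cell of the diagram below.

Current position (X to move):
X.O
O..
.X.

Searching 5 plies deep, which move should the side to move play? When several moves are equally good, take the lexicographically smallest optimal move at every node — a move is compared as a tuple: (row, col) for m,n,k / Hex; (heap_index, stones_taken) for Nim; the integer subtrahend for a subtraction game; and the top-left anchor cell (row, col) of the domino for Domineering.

X's best at [X.O/O../.X.]: (1,1)

ply 1, X at X.O/O../.X. | (0,1)=-1→XXO/O../.X.; (1,1)=+1→X.O/OX./.X.*; (1,2)=+0→X.O/O.X/.X.; (2,0)=+0→X.O/O../XX.; (2,2)=+1→X.O/O../.XX
ply 2, O at X.O/OX./.X. | (0,1)=-1→XOO/OX./.X.*; (1,2)=-1→X.O/OXO/.X.; (2,0)=-1→X.O/OX./OX.; (2,2)=-1→X.O/OX./.XO
ply 3, X at XOO/OX./.X. | (1,2)=+0→XOO/OXX/.X.; (2,0)=+0→XOO/OX./XX.; (2,2)=+1→XOO/OX./.XX*
ply 4: XOO/OX./.XX is terminal -1 (O); from X.O/O../.X. depth 5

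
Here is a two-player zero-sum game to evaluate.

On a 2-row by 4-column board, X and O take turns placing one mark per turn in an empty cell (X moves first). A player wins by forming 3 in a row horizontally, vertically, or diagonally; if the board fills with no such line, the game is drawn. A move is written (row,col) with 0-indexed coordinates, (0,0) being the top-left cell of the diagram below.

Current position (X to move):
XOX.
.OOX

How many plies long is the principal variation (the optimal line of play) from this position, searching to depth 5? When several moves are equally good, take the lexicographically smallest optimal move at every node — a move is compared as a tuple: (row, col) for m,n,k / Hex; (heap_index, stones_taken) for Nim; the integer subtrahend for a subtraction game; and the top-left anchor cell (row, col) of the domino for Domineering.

PV length from [XOX./.OOX]: 2 plies

p1 X@[XOX./.OOX]: (0,3)[XOXX/.OOX]-1 (1,0)[XOX./XOOX]+0*
p2 O@[XOX./XOOX]: (0,3)[XOXO/XOOX]+0*
p3 X@[XOXO/XOOX] terminal +0; root [XOX./.OOX] d5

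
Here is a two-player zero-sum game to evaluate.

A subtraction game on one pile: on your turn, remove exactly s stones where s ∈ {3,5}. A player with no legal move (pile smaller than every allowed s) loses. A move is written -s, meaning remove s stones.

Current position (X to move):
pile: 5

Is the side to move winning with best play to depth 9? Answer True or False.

ply 1, X at 5 | -3=+1→2*; -5=+1→0
ply 2: 2 is terminal -1 (O); from 5 depth 9

X winning at [5]: True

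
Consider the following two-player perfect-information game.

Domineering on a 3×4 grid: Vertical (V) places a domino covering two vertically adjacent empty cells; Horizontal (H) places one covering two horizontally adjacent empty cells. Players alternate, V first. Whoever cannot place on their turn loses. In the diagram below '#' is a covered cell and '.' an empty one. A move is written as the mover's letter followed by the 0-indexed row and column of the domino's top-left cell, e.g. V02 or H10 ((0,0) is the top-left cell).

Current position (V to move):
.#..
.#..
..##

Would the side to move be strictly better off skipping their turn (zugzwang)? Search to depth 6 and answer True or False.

zugzwang(.#../.#../..##, V) = False

[.#../.#../..##] V move#1: V00:-1/##../##../..##, V02:+1/.##./.##./..##*, V03:+1/.#.#/.#.#/..##, V10:-1/.#../##../#.##
[.##./.##./..##] H move#2: H20:-1/.##./.##./####*
[.##./.##./####] V move#3: V00:+1/###./###./####*, V03:+1/.###/.###/####
[###./###./####] end (terminal -1, H#4); searched .#../.#../..## to 6
pass branch (H moves first from the same position):
  | [.#../.#../..##] H move#1: H02:+1/.###/.#../..##*, H12:+1/.#../.###/..##, H20:-1/.#../.#../####
  | [.###/.#../..##] V move#2: V00:-1/####/##../..##*, V10:-1/.###/##../#.##
  | [####/##../..##] H move#3: H12:+1/####/####/..##*, H20:+1/####/##../####
  | [####/####/..##] end (terminal -1, V#4); searched .#../.#../..## to 6
V moving scores +1; V passing scores -1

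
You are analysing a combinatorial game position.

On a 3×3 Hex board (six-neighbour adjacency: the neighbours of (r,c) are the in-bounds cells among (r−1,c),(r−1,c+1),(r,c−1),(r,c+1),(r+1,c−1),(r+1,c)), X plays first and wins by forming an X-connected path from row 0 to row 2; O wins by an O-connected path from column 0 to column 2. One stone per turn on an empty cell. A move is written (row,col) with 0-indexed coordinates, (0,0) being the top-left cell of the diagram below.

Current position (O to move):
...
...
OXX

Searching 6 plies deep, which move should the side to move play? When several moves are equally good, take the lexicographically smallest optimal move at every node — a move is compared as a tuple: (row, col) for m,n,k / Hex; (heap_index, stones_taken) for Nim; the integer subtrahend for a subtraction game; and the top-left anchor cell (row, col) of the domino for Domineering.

O's best at [.../.../OXX]: (0,2)

p1 O@[.../.../OXX]: (0,0)[O../.../OXX]-1 (0,1)[.O./.../OXX]-1 (0,2)[..O/.../OXX]+1* (1,0)[.../O../OXX]-1 (1,1)[.../.O./OXX]+1 (1,2)[.../..O/OXX]-1
p2 X@[..O/.../OXX]: (0,0)[X.O/.../OXX]-1* (0,1)[.XO/.../OXX]-1 (1,0)[..O/X../OXX]-1 (1,1)[..O/.X./OXX]-1 (1,2)[..O/..X/OXX]-1
p3 O@[X.O/.../OXX]: (0,1)[XOO/.../OXX]+1* (1,0)[X.O/O../OXX]+1 (1,1)[X.O/.O./OXX]+1 (1,2)[X.O/..O/OXX]-1
p4 X@[XOO/.../OXX]: (1,0)[XOO/X../OXX]-1* (1,1)[XOO/.X./OXX]-1 (1,2)[XOO/..X/OXX]-1
p5 O@[XOO/X../OXX]: (1,1)[XOO/XO./OXX]+1* (1,2)[XOO/X.O/OXX]-1
p6 X@[XOO/XO./OXX] terminal -1; root [.../.../OXX] d6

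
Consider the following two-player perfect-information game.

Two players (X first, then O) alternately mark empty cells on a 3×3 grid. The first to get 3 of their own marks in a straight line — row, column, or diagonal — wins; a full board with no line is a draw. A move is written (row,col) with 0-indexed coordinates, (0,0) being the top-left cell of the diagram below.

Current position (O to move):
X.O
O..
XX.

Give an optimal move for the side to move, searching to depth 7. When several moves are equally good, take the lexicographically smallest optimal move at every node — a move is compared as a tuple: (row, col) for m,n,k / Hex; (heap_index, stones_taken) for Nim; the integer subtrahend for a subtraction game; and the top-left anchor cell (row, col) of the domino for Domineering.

p1 O@[X.O/O../XX.]: (0,1)[XOO/O../XX.]-1 (1,1)[X.O/OO./XX.]-1 (1,2)[X.O/O.O/XX.]-1 (2,2)[X.O/O../XXO]+0*
p2 X@[X.O/O../XXO]: (0,1)[XXO/O../XXO]-1 (1,1)[X.O/OX./XXO]-1 (1,2)[X.O/O.X/XXO]+0*
p3 O@[X.O/O.X/XXO]: (0,1)[XOO/O.X/XXO]+0* (1,1)[X.O/OOX/XXO]+0
p4 X@[XOO/O.X/XXO]: (1,1)[XOO/OXX/XXO]+0*
p5 O@[XOO/OXX/XXO] terminal +0; root [X.O/O../XX.] d7

O's best at [X.O/O../XX.]: (2,2)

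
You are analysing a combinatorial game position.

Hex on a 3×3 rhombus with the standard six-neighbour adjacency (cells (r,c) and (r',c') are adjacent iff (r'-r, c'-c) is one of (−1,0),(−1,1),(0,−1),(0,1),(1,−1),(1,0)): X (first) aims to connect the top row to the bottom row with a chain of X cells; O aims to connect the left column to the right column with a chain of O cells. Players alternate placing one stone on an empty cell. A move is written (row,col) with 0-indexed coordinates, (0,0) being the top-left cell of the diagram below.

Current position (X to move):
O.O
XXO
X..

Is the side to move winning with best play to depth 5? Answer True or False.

X winning at [O.O/XXO/X..]: True

ply 1, X at O.O/XXO/X.. | (0,1)=+1→OXO/XXO/X..*; (2,1)=-1→O.O/XXO/XX.; (2,2)=-1→O.O/XXO/X.X
ply 2: OXO/XXO/X.. is terminal -1 (O); from O.O/XXO/X.. depth 5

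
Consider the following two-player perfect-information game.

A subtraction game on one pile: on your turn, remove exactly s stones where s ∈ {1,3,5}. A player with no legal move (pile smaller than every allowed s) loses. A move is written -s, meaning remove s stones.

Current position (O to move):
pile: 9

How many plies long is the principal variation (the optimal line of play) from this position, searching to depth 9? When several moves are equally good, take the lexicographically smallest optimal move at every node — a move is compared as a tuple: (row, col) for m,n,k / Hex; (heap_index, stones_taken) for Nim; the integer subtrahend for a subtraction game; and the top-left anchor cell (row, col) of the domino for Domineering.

ply 1, O at 9 | -1=+1→8*; -3=+1→6; -5=+1→4
ply 2, X at 8 | -1=-1→7*; -3=-1→5; -5=-1→3
ply 3, O at 7 | -1=+1→6*; -3=+1→4; -5=+1→2
ply 4, X at 6 | -1=-1→5*; -3=-1→3; -5=-1→1
ply 5, O at 5 | -1=+1→4*; -3=+1→2; -5=+1→0
ply 6, X at 4 | -1=-1→3*; -3=-1→1
ply 7, O at 3 | -1=+1→2*; -3=+1→0
ply 8, X at 2 | -1=-1→1*
ply 9, O at 1 | -1=+1→0*
ply 10: 0 is terminal -1 (X); from 9 depth 9

PV length from [9]: 9 plies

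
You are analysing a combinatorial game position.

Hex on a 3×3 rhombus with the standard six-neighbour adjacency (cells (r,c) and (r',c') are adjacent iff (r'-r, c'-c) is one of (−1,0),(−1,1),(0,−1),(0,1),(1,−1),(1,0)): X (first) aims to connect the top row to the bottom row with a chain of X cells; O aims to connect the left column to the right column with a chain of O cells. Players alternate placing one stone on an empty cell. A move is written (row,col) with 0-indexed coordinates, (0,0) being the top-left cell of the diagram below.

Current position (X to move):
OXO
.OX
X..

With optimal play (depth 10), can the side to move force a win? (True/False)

X winning at [OXO/.OX/X..]: True

ply 1, X at OXO/.OX/X.. | (1,0)=+1→OXO/XOX/X..*; (2,1)=-1→OXO/.OX/XX.; (2,2)=-1→OXO/.OX/X.X
ply 2: OXO/XOX/X.. is terminal -1 (O); from OXO/.OX/X.. depth 10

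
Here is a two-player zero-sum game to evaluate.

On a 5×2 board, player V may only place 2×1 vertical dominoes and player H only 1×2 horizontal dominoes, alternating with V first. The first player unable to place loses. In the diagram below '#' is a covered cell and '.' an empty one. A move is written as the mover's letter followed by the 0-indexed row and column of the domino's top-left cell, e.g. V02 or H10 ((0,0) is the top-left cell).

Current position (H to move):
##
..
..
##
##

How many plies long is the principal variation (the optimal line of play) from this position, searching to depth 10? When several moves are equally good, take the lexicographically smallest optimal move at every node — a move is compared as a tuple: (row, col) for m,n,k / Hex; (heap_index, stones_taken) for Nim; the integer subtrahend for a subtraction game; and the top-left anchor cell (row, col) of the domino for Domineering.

[##/../../##/##] H move#1: H10:+1/##/##/../##/##*, H20:+1/##/../##/##/##
[##/##/../##/##] end (terminal -1, V#2); searched ##/../../##/## to 10

PV length from [##/../../##/##]: 1 ply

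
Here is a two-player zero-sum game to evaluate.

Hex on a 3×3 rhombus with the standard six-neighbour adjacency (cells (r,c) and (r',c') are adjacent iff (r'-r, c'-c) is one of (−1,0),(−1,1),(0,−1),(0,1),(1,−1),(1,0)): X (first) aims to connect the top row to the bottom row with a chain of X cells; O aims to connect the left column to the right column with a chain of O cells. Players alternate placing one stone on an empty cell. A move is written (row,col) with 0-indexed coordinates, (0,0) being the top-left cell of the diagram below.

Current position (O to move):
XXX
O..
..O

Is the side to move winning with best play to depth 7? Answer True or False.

O winning at [XXX/O../..O]: True

[XXX/O../..O] O move#1: (1,1):+1/XXX/OO./..O*, (1,2):-1/XXX/O.O/..O, (2,0):-1/XXX/O../O.O, (2,1):+1/XXX/O../.OO
[XXX/OO./..O] X move#2: (1,2):-1/XXX/OOX/..O*, (2,0):-1/XXX/OO./X.O, (2,1):-1/XXX/OO./.XO
[XXX/OOX/..O] O move#3: (2,0):-1/XXX/OOX/O.O, (2,1):+1/XXX/OOX/.OO*
[XXX/OOX/.OO] end (terminal -1, X#4); searched XXX/O../..O to 7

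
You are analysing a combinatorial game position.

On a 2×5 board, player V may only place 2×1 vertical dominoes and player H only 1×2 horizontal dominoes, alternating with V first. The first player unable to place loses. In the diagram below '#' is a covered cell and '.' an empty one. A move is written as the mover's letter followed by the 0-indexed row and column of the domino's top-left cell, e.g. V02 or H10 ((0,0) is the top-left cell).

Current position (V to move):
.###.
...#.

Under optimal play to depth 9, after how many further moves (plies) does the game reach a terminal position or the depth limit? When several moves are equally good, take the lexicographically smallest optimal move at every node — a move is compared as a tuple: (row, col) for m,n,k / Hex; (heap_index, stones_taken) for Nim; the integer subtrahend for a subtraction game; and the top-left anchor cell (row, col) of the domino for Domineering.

[.###./...#.] V move#1: V00:+1/####./#..#.*, V04:-1/.####/...##
[####./#..#.] H move#2: H11:-1/####./####.*
[####./####.] V move#3: V04:+1/#####/#####*
[#####/#####] end (terminal -1, H#4); searched .###./...#. to 9

PV length from [.###./...#.]: 3 plies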